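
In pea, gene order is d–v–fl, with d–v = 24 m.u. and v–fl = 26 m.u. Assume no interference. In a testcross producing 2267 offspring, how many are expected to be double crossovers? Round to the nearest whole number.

141

Map distances give recombination frequencies of 0.240 and 0.260 for the two intervals.
With no interference, expected double-crossover frequency = 0.240 × 0.260 = 0.06240.
Expected number = 0.06240 × 2267 = 141.46 ≈ 141.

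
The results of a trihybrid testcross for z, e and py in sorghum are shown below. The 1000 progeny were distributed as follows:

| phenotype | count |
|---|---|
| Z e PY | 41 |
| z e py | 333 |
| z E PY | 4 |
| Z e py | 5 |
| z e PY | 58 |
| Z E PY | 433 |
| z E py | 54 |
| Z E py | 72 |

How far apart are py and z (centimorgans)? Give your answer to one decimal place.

The two most frequent reciprocal classes, z e py and Z E PY, are the parental types, so the F1 was z e py / Z E PY.
The two rarest classes, Z e py and z E PY, are the double crossovers. Comparing them with the parentals, only the z allele has switched, so z is the middle locus and the order is py – z – e.
Crossovers in the py–z interval produce the single-crossover classes z e PY and Z E py (58 + 72 = 130) plus the double crossovers (9).
RF(py–z) = (130 + 9) / 1000 = 139/1000 = 0.1390 → 13.9 centimorgans.

13.9 centimorgans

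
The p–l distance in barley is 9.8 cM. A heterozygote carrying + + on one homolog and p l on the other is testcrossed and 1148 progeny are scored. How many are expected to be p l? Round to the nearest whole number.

A map distance of 9.8 cM corresponds to a recombination frequency of 0.098.
The F1 is + + / p l, so p l is a parental gamete class with expected frequency (1 − r)/2 = 0.902/2 = 0.4510.
Expected number = 0.4510 × 1148 = 517.75 ≈ 518.

518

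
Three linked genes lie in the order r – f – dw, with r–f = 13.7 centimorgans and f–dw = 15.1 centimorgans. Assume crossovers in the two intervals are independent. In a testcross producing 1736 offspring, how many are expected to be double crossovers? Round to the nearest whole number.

36

Map distances give recombination frequencies of 0.137 and 0.151 for the two intervals.
With no interference, expected double-crossover frequency = 0.137 × 0.151 = 0.02069.
Expected number = 0.02069 × 1736 = 35.91 ≈ 36.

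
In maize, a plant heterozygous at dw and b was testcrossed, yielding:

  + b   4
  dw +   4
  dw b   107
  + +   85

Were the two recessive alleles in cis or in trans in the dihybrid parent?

The two most frequent classes are + + (85) and dw b (107); these are the parental (non-recombinant) types.
So the F1 carried + + on one chromosome and dw b on the other — the recessive alleles are on the same chromosome (cis / coupling).

cis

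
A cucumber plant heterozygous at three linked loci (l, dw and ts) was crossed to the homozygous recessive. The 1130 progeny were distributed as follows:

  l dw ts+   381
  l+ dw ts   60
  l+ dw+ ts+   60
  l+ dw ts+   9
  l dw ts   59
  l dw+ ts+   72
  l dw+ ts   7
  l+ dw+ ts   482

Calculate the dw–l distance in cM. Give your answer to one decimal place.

The two most frequent reciprocal classes, l dw ts+ and l+ dw+ ts, are the parental types, so the F1 was l dw ts+ / l+ dw+ ts.
The two rarest classes, l+ dw ts+ and l dw+ ts, are the double crossovers. Comparing them with the parentals, only the l allele has switched, so l is the middle locus and the order is ts – l – dw.
Crossovers in the l–dw interval produce the single-crossover classes l dw+ ts+ and l+ dw ts (72 + 60 = 132) plus the double crossovers (16).
RF(l–dw) = (132 + 16) / 1130 = 148/1130 = 0.1310 → 13.1 cM.

13.1 cM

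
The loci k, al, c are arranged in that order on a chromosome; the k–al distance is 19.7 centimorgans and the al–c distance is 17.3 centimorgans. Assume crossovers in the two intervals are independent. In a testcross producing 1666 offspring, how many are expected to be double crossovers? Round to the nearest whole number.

57

Map distances give recombination frequencies of 0.197 and 0.173 for the two intervals.
With no interference, expected double-crossover frequency = 0.197 × 0.173 = 0.03408.
Expected number = 0.03408 × 1666 = 56.78 ≈ 57.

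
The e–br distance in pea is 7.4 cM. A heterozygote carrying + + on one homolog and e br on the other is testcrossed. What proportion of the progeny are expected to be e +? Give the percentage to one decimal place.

A map distance of 7.4 cM corresponds to a recombination frequency of 0.074.
The F1 is + + / e br, so e + is a recombinant gamete class with expected frequency r/2 = 0.074/2 = 0.0370.
That is 0.0370 = 3.7% of the progeny.

3.7%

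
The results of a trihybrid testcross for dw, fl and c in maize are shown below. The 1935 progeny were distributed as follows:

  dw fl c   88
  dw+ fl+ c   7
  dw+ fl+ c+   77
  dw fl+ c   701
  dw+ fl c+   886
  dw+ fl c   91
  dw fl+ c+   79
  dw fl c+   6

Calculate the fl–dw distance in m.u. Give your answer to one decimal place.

9.2 m.u.

The two most frequent reciprocal classes, dw+ fl c+ and dw fl+ c, are the parental types, so the F1 was dw+ fl c+ / dw fl+ c.
The two rarest classes, dw fl c+ and dw+ fl+ c, are the double crossovers. Comparing them with the parentals, only the dw allele has switched, so dw is the middle locus and the order is fl – dw – c.
Crossovers in the fl–dw interval produce the single-crossover classes dw+ fl+ c+ and dw fl c (77 + 88 = 165) plus the double crossovers (13).
RF(fl–dw) = (165 + 13) / 1935 = 178/1935 = 0.0920 → 9.2 m.u.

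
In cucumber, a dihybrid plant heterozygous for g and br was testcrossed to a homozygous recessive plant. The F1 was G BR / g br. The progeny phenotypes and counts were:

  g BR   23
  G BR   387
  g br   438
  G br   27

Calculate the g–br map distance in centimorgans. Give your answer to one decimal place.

5.7 centimorgans

The recombinant classes are G br and g BR: 27 + 23 = 50.
Recombination frequency = 50/875 = 0.0571 ≈ 5.7%, i.e. 5.7 centimorgans.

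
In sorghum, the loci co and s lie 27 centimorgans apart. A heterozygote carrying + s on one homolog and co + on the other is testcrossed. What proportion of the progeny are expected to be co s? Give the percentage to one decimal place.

13.5%

A map distance of 27 centimorgans corresponds to a recombination frequency of 0.270.
The F1 is + s / co +, so co s is a recombinant gamete class with expected frequency r/2 = 0.270/2 = 0.1350.
That is 0.1350 = 13.5% of the progeny.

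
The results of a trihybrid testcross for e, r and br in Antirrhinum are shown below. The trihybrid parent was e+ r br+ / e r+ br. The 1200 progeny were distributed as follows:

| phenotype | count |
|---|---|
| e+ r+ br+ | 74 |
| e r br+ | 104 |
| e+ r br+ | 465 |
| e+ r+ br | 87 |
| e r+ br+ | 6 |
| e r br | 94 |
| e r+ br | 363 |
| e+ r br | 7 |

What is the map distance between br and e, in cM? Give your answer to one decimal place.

17.0 cM

The two rarest classes, e+ r br and e r+ br+, are the double crossovers. Comparing them with the parentals, only the br allele has switched, so br is the middle locus and the order is e – br – r.
Crossovers in the e–br interval produce the single-crossover classes e r br+ and e+ r+ br (104 + 87 = 191) plus the double crossovers (13).
RF(e–br) = (191 + 13) / 1200 = 204/1200 = 0.1700 → 17.0 cM.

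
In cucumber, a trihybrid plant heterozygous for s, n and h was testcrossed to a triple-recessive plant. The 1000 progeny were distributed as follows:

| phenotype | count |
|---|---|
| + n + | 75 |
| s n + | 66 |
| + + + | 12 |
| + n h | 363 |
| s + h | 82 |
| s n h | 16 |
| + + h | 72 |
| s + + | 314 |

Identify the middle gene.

The two most frequent reciprocal classes, + n h and s + +, are the parental types, so the F1 was + n h / s + +.
The two rarest classes, s n h and + + +, are the double crossovers. Comparing them with the parentals, only the s allele has switched, so s is the middle locus and the order is h – s – n.

s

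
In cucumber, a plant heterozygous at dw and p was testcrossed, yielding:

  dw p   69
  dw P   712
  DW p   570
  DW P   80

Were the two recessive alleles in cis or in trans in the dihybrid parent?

The two most frequent classes are DW p (570) and dw P (712); these are the parental (non-recombinant) types.
So the F1 carried DW p on one chromosome and dw P on the other — the recessive alleles are on opposite chromosomes (trans / repulsion).

trans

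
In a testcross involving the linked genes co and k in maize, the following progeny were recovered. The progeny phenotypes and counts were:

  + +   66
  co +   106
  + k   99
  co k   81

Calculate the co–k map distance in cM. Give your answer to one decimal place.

41.8 cM

The two most frequent classes, + k (99) and co + (106), are the parental types, so the F1 was + k / co +.
The recombinant classes are + + and co k: 66 + 81 = 147.
Recombination frequency = 147/352 = 0.4176 ≈ 41.8%, i.e. 41.8 cM.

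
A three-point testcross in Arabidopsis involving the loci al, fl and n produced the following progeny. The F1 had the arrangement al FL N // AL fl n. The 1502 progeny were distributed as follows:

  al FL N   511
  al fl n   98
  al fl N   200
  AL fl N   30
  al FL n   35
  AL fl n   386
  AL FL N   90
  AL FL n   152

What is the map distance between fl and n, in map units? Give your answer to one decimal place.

The two rarest classes, al FL n and AL fl N, are the double crossovers. Comparing them with the parentals, only the n allele has switched, so n is the middle locus and the order is al – n – fl.
Crossovers in the n–fl interval produce the single-crossover classes al fl N and AL FL n (200 + 152 = 352) plus the double crossovers (65).
RF(n–fl) = (352 + 65) / 1502 = 417/1502 = 0.2776 → 27.8 map units.

27.8 map units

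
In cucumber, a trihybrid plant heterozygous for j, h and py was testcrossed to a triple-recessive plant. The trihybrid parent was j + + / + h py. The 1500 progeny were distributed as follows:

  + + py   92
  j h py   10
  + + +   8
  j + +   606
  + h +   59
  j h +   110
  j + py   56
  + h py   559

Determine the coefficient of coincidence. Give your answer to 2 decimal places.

The two rarest classes, + + + and j h py, are the double crossovers. Comparing them with the parentals, only the j allele has switched, so j is the middle locus and the order is py – j – h.
py–j: (115 + 18)/1500 = 0.0887; j–h: (202 + 18)/1500 = 0.1467.
Expected DCO frequency = 0.0887 × 0.1467 ≈ 0.01301; observed = 18/1500 ≈ 0.01200.
Coefficient of coincidence = 0.01200/0.01301 ≈ 0.92.

0.92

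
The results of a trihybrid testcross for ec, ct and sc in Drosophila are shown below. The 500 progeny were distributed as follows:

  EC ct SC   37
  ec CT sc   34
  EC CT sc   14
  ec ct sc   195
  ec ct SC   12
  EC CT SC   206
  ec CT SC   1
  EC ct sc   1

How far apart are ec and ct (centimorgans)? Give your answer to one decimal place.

14.6 centimorgans

The two most frequent reciprocal classes, EC CT SC and ec ct sc, are the parental types, so the F1 was EC CT SC / ec ct sc.
The two rarest classes, ec CT SC and EC ct sc, are the double crossovers. Comparing them with the parentals, only the ec allele has switched, so ec is the middle locus and the order is sc – ec – ct.
Crossovers in the ec–ct interval produce the single-crossover classes EC ct SC and ec CT sc (37 + 34 = 71) plus the double crossovers (2).
RF(ec–ct) = (71 + 2) / 500 = 73/500 = 0.1460 → 14.6 centimorgans.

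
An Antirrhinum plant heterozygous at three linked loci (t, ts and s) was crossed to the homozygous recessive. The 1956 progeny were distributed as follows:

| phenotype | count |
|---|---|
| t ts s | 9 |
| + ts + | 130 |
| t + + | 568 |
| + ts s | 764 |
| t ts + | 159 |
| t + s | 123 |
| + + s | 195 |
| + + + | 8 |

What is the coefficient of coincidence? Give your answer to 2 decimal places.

The two most frequent reciprocal classes, + ts s and t + +, are the parental types, so the F1 was + ts s / t + +.
The two rarest classes, t ts s and + + +, are the double crossovers. Comparing them with the parentals, only the t allele has switched, so t is the middle locus and the order is s – t – ts.
s–t: (253 + 17)/1956 = 0.1380; t–ts: (354 + 17)/1956 = 0.1897.
Expected DCO frequency = 0.1380 × 0.1897 ≈ 0.02618; observed = 17/1956 ≈ 0.00869.
Coefficient of coincidence = 0.00869/0.02618 ≈ 0.33.

0.33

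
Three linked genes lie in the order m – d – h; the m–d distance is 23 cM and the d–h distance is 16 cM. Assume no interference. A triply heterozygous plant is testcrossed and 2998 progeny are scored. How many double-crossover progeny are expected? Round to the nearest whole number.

110

Map distances give recombination frequencies of 0.230 and 0.160 for the two intervals.
With no interference, expected double-crossover frequency = 0.230 × 0.160 = 0.03680.
Expected number = 0.03680 × 2998 = 110.33 ≈ 110.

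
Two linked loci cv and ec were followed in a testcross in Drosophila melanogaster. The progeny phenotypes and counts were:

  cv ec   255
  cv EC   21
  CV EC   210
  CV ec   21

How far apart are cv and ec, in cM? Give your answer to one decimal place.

The two most frequent classes, CV EC (210) and cv ec (255), are the parental types, so the F1 was CV EC / cv ec.
The recombinant classes are CV ec and cv EC: 21 + 21 = 42.
Recombination frequency = 42/507 = 0.0828 ≈ 8.3%, i.e. 8.3 cM.

8.3 cM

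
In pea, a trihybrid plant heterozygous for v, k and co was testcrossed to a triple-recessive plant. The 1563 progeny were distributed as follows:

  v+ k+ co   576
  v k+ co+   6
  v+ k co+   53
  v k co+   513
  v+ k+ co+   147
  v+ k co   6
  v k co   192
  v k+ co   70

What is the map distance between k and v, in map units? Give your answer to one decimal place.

8.6 map units

The two most frequent reciprocal classes, v k co+ and v+ k+ co, are the parental types, so the F1 was v k co+ / v+ k+ co.
The two rarest classes, v k+ co+ and v+ k co, are the double crossovers. Comparing them with the parentals, only the k allele has switched, so k is the middle locus and the order is co – k – v.
Crossovers in the k–v interval produce the single-crossover classes v+ k co+ and v k+ co (53 + 70 = 123) plus the double crossovers (12).
RF(k–v) = (123 + 12) / 1563 = 135/1563 = 0.0864 → 8.6 map units.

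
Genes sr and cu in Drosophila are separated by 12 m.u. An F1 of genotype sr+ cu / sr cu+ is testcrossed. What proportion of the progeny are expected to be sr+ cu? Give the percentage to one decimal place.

44.0%

A map distance of 12 m.u. corresponds to a recombination frequency of 0.120.
The F1 is sr+ cu / sr cu+, so sr+ cu is a parental gamete class with expected frequency (1 − r)/2 = 0.880/2 = 0.4400.
That is 0.4400 = 44.0% of the progeny.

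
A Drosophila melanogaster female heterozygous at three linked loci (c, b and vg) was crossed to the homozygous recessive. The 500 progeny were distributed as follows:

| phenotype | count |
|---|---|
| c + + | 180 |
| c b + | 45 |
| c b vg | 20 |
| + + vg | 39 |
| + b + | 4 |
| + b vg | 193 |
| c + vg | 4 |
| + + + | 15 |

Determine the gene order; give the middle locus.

vg

The two most frequent reciprocal classes, c + + and + b vg, are the parental types, so the F1 was c + + / + b vg.
The two rarest classes, c + vg and + b +, are the double crossovers. Comparing them with the parentals, only the vg allele has switched, so vg is the middle locus and the order is c – vg – b.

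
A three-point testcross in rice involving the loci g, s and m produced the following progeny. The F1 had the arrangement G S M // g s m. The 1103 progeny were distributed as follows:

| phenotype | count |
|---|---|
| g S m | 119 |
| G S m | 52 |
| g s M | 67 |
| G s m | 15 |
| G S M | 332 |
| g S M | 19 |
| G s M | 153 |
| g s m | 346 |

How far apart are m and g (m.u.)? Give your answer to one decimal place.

13.9 m.u.

The two rarest classes, g S M and G s m, are the double crossovers. Comparing them with the parentals, only the g allele has switched, so g is the middle locus and the order is m – g – s.
Crossovers in the m–g interval produce the single-crossover classes G S m and g s M (52 + 67 = 119) plus the double crossovers (34).
RF(m–g) = (119 + 34) / 1103 = 153/1103 = 0.1387 → 13.9 m.u.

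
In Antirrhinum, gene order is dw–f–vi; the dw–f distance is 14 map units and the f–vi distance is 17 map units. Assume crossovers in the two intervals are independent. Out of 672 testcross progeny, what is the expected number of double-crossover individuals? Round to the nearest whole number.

Map distances give recombination frequencies of 0.140 and 0.170 for the two intervals.
With no interference, expected double-crossover frequency = 0.140 × 0.170 = 0.02380.
Expected number = 0.02380 × 672 = 15.99 ≈ 16.

16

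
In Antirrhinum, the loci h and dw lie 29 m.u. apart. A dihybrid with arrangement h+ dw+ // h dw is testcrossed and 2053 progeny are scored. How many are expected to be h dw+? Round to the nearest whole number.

A map distance of 29 m.u. corresponds to a recombination frequency of 0.290.
The F1 is h+ dw+ / h dw, so h dw+ is a recombinant gamete class with expected frequency r/2 = 0.290/2 = 0.1450.
Expected number = 0.1450 × 2053 = 297.69 ≈ 298.

298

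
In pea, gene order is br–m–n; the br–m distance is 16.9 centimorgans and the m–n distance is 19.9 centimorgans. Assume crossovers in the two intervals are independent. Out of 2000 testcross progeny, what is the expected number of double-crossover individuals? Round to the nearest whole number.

Map distances give recombination frequencies of 0.169 and 0.199 for the two intervals.
With no interference, expected double-crossover frequency = 0.169 × 0.199 = 0.03363.
Expected number = 0.03363 × 2000 = 67.26 ≈ 67.

67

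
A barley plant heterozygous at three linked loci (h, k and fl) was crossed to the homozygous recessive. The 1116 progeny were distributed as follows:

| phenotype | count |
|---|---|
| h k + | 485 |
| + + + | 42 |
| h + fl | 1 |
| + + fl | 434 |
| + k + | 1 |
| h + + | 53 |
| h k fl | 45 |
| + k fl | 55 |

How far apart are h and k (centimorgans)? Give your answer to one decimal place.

The two most frequent reciprocal classes, h k + and + + fl, are the parental types, so the F1 was h k + / + + fl.
The two rarest classes, + k + and h + fl, are the double crossovers. Comparing them with the parentals, only the h allele has switched, so h is the middle locus and the order is k – h – fl.
Crossovers in the k–h interval produce the single-crossover classes h + + and + k fl (53 + 55 = 108) plus the double crossovers (2).
RF(k–h) = (108 + 2) / 1116 = 110/1116 = 0.0986 → 9.9 centimorgans.

9.9 centimorgans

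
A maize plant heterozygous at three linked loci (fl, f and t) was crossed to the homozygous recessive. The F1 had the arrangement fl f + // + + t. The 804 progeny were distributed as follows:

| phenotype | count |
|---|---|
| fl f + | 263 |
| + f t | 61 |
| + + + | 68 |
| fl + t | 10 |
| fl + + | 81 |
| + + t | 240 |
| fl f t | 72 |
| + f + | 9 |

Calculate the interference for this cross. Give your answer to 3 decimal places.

0.403

The two rarest classes, + f + and fl + t, are the double crossovers. Comparing them with the parentals, only the fl allele has switched, so fl is the middle locus and the order is f – fl – t.
f–fl: (142 + 19)/804 = 0.2002; fl–t: (140 + 19)/804 = 0.1978.
Expected DCO frequency = 0.2002 × 0.1978 ≈ 0.03960; observed = 19/804 ≈ 0.02363.
Coefficient of coincidence = 0.02363/0.03960 ≈ 0.597; interference = 1 − 0.597 = 0.403.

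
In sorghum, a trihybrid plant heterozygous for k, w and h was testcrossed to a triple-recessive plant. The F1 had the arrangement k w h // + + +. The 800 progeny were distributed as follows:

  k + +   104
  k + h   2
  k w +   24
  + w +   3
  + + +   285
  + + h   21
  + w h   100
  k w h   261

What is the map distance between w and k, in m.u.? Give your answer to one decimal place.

The two rarest classes, k + h and + w +, are the double crossovers. Comparing them with the parentals, only the w allele has switched, so w is the middle locus and the order is k – w – h.
Crossovers in the k–w interval produce the single-crossover classes + w h and k + + (100 + 104 = 204) plus the double crossovers (5).
RF(k–w) = (204 + 5) / 800 = 209/800 = 0.2612 → 26.1 m.u.

26.1 m.u.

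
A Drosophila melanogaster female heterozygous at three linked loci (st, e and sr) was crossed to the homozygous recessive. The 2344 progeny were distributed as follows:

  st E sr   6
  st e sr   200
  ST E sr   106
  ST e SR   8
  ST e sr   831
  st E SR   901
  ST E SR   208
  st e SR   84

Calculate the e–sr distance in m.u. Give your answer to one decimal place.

8.7 m.u.

The two most frequent reciprocal classes, ST e sr and st E SR, are the parental types, so the F1 was ST e sr / st E SR.
The two rarest classes, ST e SR and st E sr, are the double crossovers. Comparing them with the parentals, only the sr allele has switched, so sr is the middle locus and the order is st – sr – e.
Crossovers in the sr–e interval produce the single-crossover classes ST E sr and st e SR (106 + 84 = 190) plus the double crossovers (14).
RF(sr–e) = (190 + 14) / 2344 = 204/2344 = 0.0870 → 8.7 m.u.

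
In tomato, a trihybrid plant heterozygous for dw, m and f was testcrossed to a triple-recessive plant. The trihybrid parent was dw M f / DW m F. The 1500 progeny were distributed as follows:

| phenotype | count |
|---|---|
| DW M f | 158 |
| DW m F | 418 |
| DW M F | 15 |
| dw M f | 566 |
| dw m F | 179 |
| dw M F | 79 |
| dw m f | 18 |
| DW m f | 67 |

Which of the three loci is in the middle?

m

The two rarest classes, dw m f and DW M F, are the double crossovers. Comparing them with the parentals, only the m allele has switched, so m is the middle locus and the order is f – m – dw.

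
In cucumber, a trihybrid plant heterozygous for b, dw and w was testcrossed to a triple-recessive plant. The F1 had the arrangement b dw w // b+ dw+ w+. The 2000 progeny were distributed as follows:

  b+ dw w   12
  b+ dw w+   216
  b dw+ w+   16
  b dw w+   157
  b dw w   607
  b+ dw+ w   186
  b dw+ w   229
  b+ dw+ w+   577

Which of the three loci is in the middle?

b

The two rarest classes, b+ dw w and b dw+ w+, are the double crossovers. Comparing them with the parentals, only the b allele has switched, so b is the middle locus and the order is dw – b – w.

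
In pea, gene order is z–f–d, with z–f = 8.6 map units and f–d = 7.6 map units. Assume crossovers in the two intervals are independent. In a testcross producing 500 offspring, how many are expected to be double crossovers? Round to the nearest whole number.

Map distances give recombination frequencies of 0.086 and 0.076 for the two intervals.
With no interference, expected double-crossover frequency = 0.086 × 0.076 = 0.00654.
Expected number = 0.00654 × 500 = 3.27 ≈ 3.

3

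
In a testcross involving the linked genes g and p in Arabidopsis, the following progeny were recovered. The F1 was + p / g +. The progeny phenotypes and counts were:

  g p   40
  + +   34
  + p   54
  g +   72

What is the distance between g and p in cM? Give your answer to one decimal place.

The recombinant classes are + + and g p: 34 + 40 = 74.
Recombination frequency = 74/200 = 0.3700 ≈ 37.0%, i.e. 37.0 cM.

37.0 cM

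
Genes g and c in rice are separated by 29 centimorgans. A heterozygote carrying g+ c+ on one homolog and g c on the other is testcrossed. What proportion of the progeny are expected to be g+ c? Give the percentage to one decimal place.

A map distance of 29 centimorgans corresponds to a recombination frequency of 0.290.
The F1 is g+ c+ / g c, so g+ c is a recombinant gamete class with expected frequency r/2 = 0.290/2 = 0.1450.
That is 0.1450 = 14.5% of the progeny.

14.5%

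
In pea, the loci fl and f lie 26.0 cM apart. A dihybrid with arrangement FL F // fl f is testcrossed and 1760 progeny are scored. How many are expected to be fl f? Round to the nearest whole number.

651

A map distance of 26.0 cM corresponds to a recombination frequency of 0.260.
The F1 is FL F / fl f, so fl f is a parental gamete class with expected frequency (1 − r)/2 = 0.740/2 = 0.3700.
Expected number = 0.3700 × 1760 = 651.20 ≈ 651.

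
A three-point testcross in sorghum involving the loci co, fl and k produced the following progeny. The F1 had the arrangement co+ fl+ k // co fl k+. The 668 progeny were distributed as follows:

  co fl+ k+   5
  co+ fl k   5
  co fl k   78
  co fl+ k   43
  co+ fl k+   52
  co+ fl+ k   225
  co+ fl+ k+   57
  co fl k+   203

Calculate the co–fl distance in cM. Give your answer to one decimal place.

The two rarest classes, co+ fl k and co fl+ k+, are the double crossovers. Comparing them with the parentals, only the fl allele has switched, so fl is the middle locus and the order is co – fl – k.
Crossovers in the co–fl interval produce the single-crossover classes co fl+ k and co+ fl k+ (43 + 52 = 95) plus the double crossovers (10).
RF(co–fl) = (95 + 10) / 668 = 105/668 = 0.1572 → 15.7 cM.

15.7 cM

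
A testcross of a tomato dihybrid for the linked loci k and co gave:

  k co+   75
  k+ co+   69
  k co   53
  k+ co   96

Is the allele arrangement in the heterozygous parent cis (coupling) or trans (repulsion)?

The two most frequent classes are k+ co (96) and k co+ (75); these are the parental (non-recombinant) types.
So the F1 carried k+ co on one chromosome and k co+ on the other — the recessive alleles are on opposite chromosomes (trans / repulsion).

trans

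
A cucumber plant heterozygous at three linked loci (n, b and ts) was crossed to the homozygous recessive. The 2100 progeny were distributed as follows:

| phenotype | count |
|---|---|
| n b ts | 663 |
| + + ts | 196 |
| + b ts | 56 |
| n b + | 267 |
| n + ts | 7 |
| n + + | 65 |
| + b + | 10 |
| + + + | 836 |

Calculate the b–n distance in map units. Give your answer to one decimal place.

The two most frequent reciprocal classes, + + + and n b ts, are the parental types, so the F1 was + + + / n b ts.
The two rarest classes, + b + and n + ts, are the double crossovers. Comparing them with the parentals, only the b allele has switched, so b is the middle locus and the order is ts – b – n.
Crossovers in the b–n interval produce the single-crossover classes n + + and + b ts (65 + 56 = 121) plus the double crossovers (17).
RF(b–n) = (121 + 17) / 2100 = 138/2100 = 0.0657 → 6.6 map units.

6.6 map units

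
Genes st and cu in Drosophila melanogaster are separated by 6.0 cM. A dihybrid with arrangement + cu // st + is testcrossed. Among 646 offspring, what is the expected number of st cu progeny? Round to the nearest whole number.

A map distance of 6.0 cM corresponds to a recombination frequency of 0.060.
The F1 is + cu / st +, so st cu is a recombinant gamete class with expected frequency r/2 = 0.060/2 = 0.0300.
Expected number = 0.0300 × 646 = 19.38 ≈ 19.

19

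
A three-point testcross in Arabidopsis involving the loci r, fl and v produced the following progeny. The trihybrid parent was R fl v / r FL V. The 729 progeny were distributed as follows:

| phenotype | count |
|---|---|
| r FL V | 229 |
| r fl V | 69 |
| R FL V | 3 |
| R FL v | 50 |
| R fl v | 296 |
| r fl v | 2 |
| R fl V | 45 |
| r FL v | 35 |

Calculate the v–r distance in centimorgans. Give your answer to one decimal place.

11.7 centimorgans

The two rarest classes, r fl v and R FL V, are the double crossovers. Comparing them with the parentals, only the r allele has switched, so r is the middle locus and the order is v – r – fl.
Crossovers in the v–r interval produce the single-crossover classes R fl V and r FL v (45 + 35 = 80) plus the double crossovers (5).
RF(v–r) = (80 + 5) / 729 = 85/729 = 0.1166 → 11.7 centimorgans.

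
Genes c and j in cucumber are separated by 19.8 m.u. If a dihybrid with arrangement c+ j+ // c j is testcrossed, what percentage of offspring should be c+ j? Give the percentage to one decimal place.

9.9%

A map distance of 19.8 m.u. corresponds to a recombination frequency of 0.198.
The F1 is c+ j+ / c j, so c+ j is a recombinant gamete class with expected frequency r/2 = 0.198/2 = 0.0990.
That is 0.0990 = 9.9% of the progeny.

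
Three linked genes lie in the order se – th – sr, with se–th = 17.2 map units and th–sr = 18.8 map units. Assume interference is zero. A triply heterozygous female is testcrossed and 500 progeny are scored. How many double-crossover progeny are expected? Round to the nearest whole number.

16

Map distances give recombination frequencies of 0.172 and 0.188 for the two intervals.
With no interference, expected double-crossover frequency = 0.172 × 0.188 = 0.03234.
Expected number = 0.03234 × 500 = 16.17 ≈ 16.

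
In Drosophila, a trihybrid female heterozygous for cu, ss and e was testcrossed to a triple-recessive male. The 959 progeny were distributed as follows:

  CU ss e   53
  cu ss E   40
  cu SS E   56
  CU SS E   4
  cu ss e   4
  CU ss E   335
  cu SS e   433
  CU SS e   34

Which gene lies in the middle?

ss

The two most frequent reciprocal classes, cu SS e and CU ss E, are the parental types, so the F1 was cu SS e / CU ss E.
The two rarest classes, cu ss e and CU SS E, are the double crossovers. Comparing them with the parentals, only the ss allele has switched, so ss is the middle locus and the order is e – ss – cu.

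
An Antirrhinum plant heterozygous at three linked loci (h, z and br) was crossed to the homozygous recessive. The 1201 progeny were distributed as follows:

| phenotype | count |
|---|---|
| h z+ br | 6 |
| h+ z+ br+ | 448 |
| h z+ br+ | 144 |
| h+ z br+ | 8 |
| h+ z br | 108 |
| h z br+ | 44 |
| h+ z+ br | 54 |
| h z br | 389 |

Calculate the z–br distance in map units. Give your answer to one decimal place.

The two most frequent reciprocal classes, h+ z+ br+ and h z br, are the parental types, so the F1 was h+ z+ br+ / h z br.
The two rarest classes, h+ z br+ and h z+ br, are the double crossovers. Comparing them with the parentals, only the z allele has switched, so z is the middle locus and the order is br – z – h.
Crossovers in the br–z interval produce the single-crossover classes h+ z+ br and h z br+ (54 + 44 = 98) plus the double crossovers (14).
RF(br–z) = (98 + 14) / 1201 = 112/1201 = 0.0933 → 9.3 map units.

9.3 map units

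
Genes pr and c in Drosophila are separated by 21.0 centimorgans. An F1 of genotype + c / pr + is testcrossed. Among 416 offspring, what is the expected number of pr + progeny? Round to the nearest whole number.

164

A map distance of 21.0 centimorgans corresponds to a recombination frequency of 0.210.
The F1 is + c / pr +, so pr + is a parental gamete class with expected frequency (1 − r)/2 = 0.790/2 = 0.3950.
Expected number = 0.3950 × 416 = 164.32 ≈ 164.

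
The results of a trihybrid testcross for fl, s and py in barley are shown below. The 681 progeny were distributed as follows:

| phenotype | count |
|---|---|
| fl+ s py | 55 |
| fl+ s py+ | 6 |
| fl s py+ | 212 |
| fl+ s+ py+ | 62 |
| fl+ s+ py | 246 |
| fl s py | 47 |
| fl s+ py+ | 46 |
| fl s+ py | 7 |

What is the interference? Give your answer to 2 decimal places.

The two most frequent reciprocal classes, fl s py+ and fl+ s+ py, are the parental types, so the F1 was fl s py+ / fl+ s+ py.
The two rarest classes, fl+ s py+ and fl s+ py, are the double crossovers. Comparing them with the parentals, only the fl allele has switched, so fl is the middle locus and the order is py – fl – s.
py–fl: (109 + 13)/681 = 0.1791; fl–s: (101 + 13)/681 = 0.1674.
Expected DCO frequency = 0.1791 × 0.1674 ≈ 0.02998; observed = 13/681 ≈ 0.01909.
Coefficient of coincidence = 0.01909/0.02998 ≈ 0.64; interference = 1 − 0.64 = 0.36.

0.36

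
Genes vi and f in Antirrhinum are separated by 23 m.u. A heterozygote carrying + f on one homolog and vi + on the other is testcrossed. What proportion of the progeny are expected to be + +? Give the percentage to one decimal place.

A map distance of 23 m.u. corresponds to a recombination frequency of 0.230.
The F1 is + f / vi +, so + + is a recombinant gamete class with expected frequency r/2 = 0.230/2 = 0.1150.
That is 0.1150 = 11.5% of the progeny.

11.5%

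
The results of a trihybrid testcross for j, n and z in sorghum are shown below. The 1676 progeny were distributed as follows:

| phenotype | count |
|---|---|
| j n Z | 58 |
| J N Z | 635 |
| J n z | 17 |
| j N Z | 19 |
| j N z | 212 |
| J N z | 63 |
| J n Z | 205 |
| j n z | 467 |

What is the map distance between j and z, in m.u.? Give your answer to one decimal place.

9.4 m.u.

The two most frequent reciprocal classes, j n z and J N Z, are the parental types, so the F1 was j n z / J N Z.
The two rarest classes, J n z and j N Z, are the double crossovers. Comparing them with the parentals, only the j allele has switched, so j is the middle locus and the order is n – j – z.
Crossovers in the j–z interval produce the single-crossover classes j n Z and J N z (58 + 63 = 121) plus the double crossovers (36).
RF(j–z) = (121 + 36) / 1676 = 157/1676 = 0.0937 → 9.4 m.u.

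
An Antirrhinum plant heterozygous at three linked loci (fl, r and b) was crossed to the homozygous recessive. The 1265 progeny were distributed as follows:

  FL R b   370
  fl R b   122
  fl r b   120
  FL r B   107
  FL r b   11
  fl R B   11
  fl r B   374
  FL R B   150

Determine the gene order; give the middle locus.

r

The two most frequent reciprocal classes, FL R b and fl r B, are the parental types, so the F1 was FL R b / fl r B.
The two rarest classes, FL r b and fl R B, are the double crossovers. Comparing them with the parentals, only the r allele has switched, so r is the middle locus and the order is fl – r – b.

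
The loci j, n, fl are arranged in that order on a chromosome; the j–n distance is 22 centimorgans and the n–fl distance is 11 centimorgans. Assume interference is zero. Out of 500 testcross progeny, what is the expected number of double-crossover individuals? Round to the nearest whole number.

Map distances give recombination frequencies of 0.220 and 0.110 for the two intervals.
With no interference, expected double-crossover frequency = 0.220 × 0.110 = 0.02420.
Expected number = 0.02420 × 500 = 12.10 ≈ 12.

12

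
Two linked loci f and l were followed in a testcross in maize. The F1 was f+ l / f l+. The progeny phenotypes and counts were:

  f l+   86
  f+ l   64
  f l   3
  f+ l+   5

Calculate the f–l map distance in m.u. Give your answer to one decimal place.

The recombinant classes are f+ l+ and f l: 5 + 3 = 8.
Recombination frequency = 8/158 = 0.0506 ≈ 5.1%, i.e. 5.1 m.u.

5.1 m.u.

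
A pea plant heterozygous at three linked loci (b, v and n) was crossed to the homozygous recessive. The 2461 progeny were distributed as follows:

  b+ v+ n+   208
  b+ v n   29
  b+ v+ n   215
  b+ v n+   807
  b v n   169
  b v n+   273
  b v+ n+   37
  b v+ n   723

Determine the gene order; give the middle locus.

The two most frequent reciprocal classes, b+ v n+ and b v+ n, are the parental types, so the F1 was b+ v n+ / b v+ n.
The two rarest classes, b+ v n and b v+ n+, are the double crossovers. Comparing them with the parentals, only the n allele has switched, so n is the middle locus and the order is b – n – v.

n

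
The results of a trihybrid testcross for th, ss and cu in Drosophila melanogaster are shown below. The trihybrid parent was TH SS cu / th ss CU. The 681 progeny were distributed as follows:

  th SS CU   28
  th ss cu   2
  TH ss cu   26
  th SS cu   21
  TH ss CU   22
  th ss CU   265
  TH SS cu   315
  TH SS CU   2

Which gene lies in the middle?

cu

The two rarest classes, TH SS CU and th ss cu, are the double crossovers. Comparing them with the parentals, only the cu allele has switched, so cu is the middle locus and the order is ss – cu – th.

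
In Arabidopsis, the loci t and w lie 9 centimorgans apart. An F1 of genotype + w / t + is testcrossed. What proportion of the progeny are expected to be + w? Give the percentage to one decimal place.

A map distance of 9 centimorgans corresponds to a recombination frequency of 0.090.
The F1 is + w / t +, so + w is a parental gamete class with expected frequency (1 − r)/2 = 0.910/2 = 0.4550.
That is 0.4550 = 45.5% of the progeny.

45.5%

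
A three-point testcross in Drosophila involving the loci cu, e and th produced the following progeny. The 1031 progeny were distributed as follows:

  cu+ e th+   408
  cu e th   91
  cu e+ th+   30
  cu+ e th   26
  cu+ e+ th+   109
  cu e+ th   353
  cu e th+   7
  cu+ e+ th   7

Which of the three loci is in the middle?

The two most frequent reciprocal classes, cu+ e th+ and cu e+ th, are the parental types, so the F1 was cu+ e th+ / cu e+ th.
The two rarest classes, cu e th+ and cu+ e+ th, are the double crossovers. Comparing them with the parentals, only the cu allele has switched, so cu is the middle locus and the order is th – cu – e.

cu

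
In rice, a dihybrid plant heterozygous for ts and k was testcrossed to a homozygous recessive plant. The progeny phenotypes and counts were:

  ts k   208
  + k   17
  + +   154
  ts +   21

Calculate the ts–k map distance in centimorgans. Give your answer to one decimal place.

The two most frequent classes, + + (154) and ts k (208), are the parental types, so the F1 was + + / ts k.
The recombinant classes are + k and ts +: 17 + 21 = 38.
Recombination frequency = 38/400 = 0.0950 ≈ 9.5%, i.e. 9.5 centimorgans.

9.5 centimorgans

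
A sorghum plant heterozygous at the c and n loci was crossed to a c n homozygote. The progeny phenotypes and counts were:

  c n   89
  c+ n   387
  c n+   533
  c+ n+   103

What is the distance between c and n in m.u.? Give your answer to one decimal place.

The two most frequent classes, c+ n (387) and c n+ (533), are the parental types, so the F1 was c+ n / c n+.
The recombinant classes are c+ n+ and c n: 103 + 89 = 192.
Recombination frequency = 192/1112 = 0.1727 ≈ 17.3%, i.e. 17.3 m.u.

17.3 m.u.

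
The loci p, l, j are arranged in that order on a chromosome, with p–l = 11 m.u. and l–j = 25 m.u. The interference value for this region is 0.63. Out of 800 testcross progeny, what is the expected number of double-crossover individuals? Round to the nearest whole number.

Map distances give recombination frequencies of 0.110 and 0.250 for the two intervals.
With interference 0.63 (so coincidence = 0.37), expected double-crossover frequency = 0.110 × 0.250 × 0.37 = 0.01018.
Expected number = 0.01018 × 800 = 8.14 ≈ 8.

8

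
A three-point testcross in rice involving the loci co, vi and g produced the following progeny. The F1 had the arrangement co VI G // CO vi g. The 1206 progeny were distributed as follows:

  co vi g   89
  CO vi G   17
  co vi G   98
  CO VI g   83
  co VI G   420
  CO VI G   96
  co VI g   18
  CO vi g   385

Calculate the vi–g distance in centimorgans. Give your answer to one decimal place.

17.9 centimorgans

The two rarest classes, co VI g and CO vi G, are the double crossovers. Comparing them with the parentals, only the g allele has switched, so g is the middle locus and the order is vi – g – co.
Crossovers in the vi–g interval produce the single-crossover classes co vi G and CO VI g (98 + 83 = 181) plus the double crossovers (35).
RF(vi–g) = (181 + 35) / 1206 = 216/1206 = 0.1791 → 17.9 centimorgans.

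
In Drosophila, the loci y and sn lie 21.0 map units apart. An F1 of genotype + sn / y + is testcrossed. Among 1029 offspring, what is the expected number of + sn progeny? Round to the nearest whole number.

A map distance of 21.0 map units corresponds to a recombination frequency of 0.210.
The F1 is + sn / y +, so + sn is a parental gamete class with expected frequency (1 − r)/2 = 0.790/2 = 0.3950.
Expected number = 0.3950 × 1029 = 406.46 ≈ 406.

406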